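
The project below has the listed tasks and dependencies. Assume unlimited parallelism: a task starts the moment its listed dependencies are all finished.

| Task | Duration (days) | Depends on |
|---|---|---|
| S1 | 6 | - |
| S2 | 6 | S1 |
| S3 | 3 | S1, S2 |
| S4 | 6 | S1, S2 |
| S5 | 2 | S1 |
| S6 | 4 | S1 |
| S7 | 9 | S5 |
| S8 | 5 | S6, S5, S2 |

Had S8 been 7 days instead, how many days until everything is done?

19

Baseline: S1→S2→S4 = 6+6+6 = 18 → 18 days.
S8 has 1 day of float (longest path through it is 17).
The binding chain switches to S1→S2→S8 = 6+6+7 = 19; finish 19 days.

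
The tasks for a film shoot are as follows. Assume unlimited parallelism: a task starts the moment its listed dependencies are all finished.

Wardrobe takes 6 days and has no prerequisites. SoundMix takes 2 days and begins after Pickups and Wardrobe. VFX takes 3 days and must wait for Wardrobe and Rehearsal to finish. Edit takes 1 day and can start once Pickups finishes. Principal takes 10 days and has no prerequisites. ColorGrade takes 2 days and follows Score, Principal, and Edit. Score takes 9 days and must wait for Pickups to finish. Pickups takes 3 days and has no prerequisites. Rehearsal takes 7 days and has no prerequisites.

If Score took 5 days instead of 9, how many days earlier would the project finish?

2

The binding path is Pickups→Score→ColorGrade = 3+9+2 = 14; finish at 14 days.
Score is on the critical path; changing it to 5 makes that path 10 days.
New critical path: Principal→ColorGrade = 10+2 = 12 ⇒ 12 days.
Change in finish: 12 − 14 = -2 days.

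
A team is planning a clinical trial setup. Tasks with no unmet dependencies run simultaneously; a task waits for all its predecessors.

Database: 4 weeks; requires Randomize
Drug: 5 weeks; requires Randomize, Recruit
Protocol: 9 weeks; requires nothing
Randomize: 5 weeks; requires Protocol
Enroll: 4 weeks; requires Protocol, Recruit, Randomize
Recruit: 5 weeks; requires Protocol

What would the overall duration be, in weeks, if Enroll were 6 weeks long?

As given, the longest chain is Protocol→Recruit→Drug = 9+5+5 = 19, so the finish is 19 weeks.
The longest path through Enroll is only 18 weeks, so Enroll has float 1.
The binding chain switches to Protocol→Recruit→Enroll = 9+5+6 = 20; finish 20 weeks.

20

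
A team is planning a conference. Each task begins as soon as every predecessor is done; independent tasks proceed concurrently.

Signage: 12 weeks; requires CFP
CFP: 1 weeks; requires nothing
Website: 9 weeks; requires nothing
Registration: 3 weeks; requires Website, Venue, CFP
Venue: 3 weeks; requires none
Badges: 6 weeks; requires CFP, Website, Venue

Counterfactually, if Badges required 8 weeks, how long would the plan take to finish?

Baseline: Website→Badges = 9+6 = 15 → 15 weeks.
Badges lies on that path, so at 8 weeks the path becomes 17 weeks.
That remains the longest chain; total 17 weeks.

17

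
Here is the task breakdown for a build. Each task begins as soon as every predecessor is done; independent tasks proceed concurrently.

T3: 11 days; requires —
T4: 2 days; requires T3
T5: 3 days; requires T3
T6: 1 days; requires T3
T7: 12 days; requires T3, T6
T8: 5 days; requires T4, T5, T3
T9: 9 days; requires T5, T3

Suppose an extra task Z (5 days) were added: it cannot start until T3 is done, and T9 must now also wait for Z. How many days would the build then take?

25

Originally the build takes 24 days.
With Z inserted, T9 now waits for max(T5, T3, Z).
New critical path: T3→Z→T9 = 11+5+9 = 25 ⇒ 25 days.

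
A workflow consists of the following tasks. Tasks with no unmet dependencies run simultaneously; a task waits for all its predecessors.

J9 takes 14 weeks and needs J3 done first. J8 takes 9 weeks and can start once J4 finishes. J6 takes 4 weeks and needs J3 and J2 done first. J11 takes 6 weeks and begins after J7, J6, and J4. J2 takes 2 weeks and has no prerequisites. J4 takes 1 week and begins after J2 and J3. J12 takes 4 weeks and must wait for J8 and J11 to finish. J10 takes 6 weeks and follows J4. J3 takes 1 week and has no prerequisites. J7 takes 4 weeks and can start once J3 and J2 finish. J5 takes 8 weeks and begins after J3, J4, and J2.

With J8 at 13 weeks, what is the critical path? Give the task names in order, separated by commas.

J2, J4, J8, J12

Baseline: J2→J4→J8→J12 = 2+1+9+4 = 16 → 16 weeks.
J8 lies on that path, so at 13 weeks the path becomes 20 weeks.
That remains the longest chain; total 20 weeks.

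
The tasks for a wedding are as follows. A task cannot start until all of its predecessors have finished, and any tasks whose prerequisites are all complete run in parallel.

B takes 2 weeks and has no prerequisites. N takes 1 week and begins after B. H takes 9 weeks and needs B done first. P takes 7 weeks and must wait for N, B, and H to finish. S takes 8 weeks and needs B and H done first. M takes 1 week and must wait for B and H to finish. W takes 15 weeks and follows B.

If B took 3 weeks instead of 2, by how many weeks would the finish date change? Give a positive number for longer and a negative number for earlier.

1

The binding path is B→H→S = 2+9+8 = 19; finish at 19 weeks.
B lies on that path, so at 3 weeks the path becomes 20 weeks.
That remains the longest chain; total 20 weeks.
Change in finish: 20 − 19 = +1 weeks.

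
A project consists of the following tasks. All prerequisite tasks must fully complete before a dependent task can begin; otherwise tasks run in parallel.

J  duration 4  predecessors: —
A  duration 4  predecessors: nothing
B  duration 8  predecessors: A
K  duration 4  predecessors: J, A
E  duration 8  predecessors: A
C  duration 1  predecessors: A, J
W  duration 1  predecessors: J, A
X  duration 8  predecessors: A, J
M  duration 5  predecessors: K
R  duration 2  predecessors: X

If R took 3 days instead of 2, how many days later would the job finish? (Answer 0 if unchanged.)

Actual critical path: J→X→R = 4+8+2 = 14 ⇒ 14 days.
Since R is critical, the +1 change carries straight to that chain (now 15 days).
The critical path is still J→X→R; finish is now 15 days.
Change in finish: 15 − 14 = +1 days.

1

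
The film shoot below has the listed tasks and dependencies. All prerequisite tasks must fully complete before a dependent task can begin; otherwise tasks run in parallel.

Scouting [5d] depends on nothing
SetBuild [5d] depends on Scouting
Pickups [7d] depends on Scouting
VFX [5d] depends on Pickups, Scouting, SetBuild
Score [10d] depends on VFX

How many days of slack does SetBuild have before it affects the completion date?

2

Scouting→Pickups→VFX→Score = 5+7+5+10 = 27 sets the makespan at 27 days.
Longest path through SetBuild: 25 days (earliest finish 10, latest finish 12).
So SetBuild can slip 12 − 10 = 2 days.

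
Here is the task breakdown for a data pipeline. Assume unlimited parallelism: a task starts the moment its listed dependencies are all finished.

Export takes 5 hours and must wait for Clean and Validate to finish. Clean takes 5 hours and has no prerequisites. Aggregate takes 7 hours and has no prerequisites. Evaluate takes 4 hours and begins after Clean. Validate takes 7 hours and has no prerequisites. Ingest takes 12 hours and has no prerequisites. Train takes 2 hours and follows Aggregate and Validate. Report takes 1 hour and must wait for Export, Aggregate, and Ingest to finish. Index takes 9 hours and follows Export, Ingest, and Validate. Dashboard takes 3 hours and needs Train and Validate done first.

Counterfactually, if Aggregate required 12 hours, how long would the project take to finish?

As given, the longest chain is Ingest→Index = 12+9 = 21, so the finish is 21 hours.
The longest path through Aggregate is only 12 hours, so Aggregate has float 9.
That remains the longest chain; total 21 hours.

21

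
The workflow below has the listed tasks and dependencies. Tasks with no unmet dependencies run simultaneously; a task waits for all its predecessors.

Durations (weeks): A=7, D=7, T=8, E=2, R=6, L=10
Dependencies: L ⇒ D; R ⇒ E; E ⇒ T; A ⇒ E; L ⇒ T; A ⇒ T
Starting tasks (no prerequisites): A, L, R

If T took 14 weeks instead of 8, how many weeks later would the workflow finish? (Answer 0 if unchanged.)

As given, the longest chain is L→T = 10+8 = 18, so the finish is 18 weeks.
T is on the critical path; changing it to 14 makes that path 24 weeks.
The critical path is still L→T; finish is now 24 weeks.
Change in finish: 24 − 18 = +6 weeks.

6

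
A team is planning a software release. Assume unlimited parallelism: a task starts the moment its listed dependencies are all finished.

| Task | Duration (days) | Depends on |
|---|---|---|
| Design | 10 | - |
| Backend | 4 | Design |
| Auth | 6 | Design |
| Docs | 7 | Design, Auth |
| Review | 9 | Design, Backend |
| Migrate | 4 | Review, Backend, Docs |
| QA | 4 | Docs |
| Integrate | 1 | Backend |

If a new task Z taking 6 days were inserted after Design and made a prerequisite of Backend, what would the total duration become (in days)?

Originally the project takes 27 days.
With Z inserted, Backend now waits for max(Design, Z).
New critical path: Design→Z→Backend→Review→Migrate = 10+6+4+9+4 = 33 ⇒ 33 days.

33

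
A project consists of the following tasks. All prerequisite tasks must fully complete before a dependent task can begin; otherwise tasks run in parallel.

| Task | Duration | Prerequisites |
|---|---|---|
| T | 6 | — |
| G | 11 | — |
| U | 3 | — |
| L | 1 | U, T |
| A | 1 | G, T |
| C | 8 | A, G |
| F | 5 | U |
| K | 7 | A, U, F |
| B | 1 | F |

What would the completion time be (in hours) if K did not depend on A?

Before: longest chain G→A→C = 11+1+8 = 20, finish 20.
Without A→K, K's earliest start moves from 12 to 8.
New critical path: G→A→C = 11+1+8 = 20 ⇒ 20 hours.

20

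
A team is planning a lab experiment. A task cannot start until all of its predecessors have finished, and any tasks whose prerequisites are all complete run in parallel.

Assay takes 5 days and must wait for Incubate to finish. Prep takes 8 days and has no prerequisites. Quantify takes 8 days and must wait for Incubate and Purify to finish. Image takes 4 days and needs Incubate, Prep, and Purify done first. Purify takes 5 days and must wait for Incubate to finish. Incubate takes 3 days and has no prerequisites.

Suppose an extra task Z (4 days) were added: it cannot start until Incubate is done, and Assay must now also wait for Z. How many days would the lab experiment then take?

Originally the lab experiment takes 16 days.
With Z inserted, Assay now waits for max(Incubate, Z).
New critical path: Incubate→Purify→Quantify = 3+5+8 = 16 ⇒ 16 days.

16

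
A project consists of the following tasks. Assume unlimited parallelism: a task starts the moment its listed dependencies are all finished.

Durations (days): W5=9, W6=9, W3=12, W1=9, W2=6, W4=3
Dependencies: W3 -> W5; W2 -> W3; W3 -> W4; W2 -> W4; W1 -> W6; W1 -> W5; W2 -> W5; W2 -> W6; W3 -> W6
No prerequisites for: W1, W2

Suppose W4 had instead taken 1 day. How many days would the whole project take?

27

Actual critical path: W2→W3→W5 = 6+12+9 = 27 ⇒ 27 days.
The longest path through W4 is only 21 days, so W4 has float 6.
That remains the longest chain; total 27 days.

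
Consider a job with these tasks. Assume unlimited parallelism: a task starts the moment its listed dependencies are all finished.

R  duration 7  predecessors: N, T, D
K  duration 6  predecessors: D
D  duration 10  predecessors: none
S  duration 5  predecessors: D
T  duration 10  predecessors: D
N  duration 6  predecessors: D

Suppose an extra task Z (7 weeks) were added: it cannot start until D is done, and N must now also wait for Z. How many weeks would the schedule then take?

30

Originally the schedule takes 27 weeks.
With Z inserted, N now waits for max(D, Z).
New critical path: D→Z→N→R = 10+7+6+7 = 30 ⇒ 30 weeks.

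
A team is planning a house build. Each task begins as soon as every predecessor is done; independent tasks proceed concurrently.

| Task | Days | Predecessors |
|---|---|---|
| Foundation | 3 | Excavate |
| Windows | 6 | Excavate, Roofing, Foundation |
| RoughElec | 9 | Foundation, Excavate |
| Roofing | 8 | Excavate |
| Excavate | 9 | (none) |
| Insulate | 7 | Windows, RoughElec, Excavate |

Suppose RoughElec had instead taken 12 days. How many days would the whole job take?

31

Actual critical path: Excavate→Roofing→Windows→Insulate = 9+8+6+7 = 30 ⇒ 30 days.
RoughElec is off the critical path — its longest chain is 28 days, giving 2 of slack.
Now Excavate→Foundation→RoughElec→Insulate = 9+3+12+7 = 31 is longest, so the finish becomes 31 days.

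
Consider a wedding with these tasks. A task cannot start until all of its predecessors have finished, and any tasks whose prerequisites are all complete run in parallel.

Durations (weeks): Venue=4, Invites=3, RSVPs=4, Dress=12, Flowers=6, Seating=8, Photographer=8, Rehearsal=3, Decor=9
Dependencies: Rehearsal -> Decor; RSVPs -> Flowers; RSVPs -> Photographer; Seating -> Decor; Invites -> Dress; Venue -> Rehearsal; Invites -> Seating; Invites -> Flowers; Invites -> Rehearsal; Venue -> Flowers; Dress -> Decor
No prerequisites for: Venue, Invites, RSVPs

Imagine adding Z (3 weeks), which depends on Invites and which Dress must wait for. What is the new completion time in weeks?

27

Originally the schedule takes 24 weeks.
With Z inserted, Dress now waits for max(Invites, Z).
New critical path: Invites→Z→Dress→Decor = 3+3+12+9 = 27 ⇒ 27 weeks.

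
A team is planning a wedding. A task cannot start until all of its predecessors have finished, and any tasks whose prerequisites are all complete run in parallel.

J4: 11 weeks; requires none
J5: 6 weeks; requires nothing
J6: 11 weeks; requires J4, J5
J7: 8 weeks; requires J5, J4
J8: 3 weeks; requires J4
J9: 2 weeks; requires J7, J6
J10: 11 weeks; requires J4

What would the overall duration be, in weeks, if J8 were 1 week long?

Actual critical path: J4→J6→J9 = 11+11+2 = 24 ⇒ 24 weeks.
J8 has 10 weeks of float (longest path through it is 14).
No other chain overtakes it, so the finish is 24 weeks.

24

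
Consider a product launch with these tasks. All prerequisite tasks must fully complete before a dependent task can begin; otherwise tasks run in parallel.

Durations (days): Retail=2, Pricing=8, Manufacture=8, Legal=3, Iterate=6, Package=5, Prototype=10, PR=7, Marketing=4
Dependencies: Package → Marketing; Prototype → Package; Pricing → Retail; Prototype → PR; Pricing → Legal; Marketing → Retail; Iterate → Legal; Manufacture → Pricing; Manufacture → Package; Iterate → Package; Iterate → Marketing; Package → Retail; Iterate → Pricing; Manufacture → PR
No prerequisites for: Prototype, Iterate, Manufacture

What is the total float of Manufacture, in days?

Critical path: Prototype→Package→Marketing→Retail = 10+5+4+2 = 21, so the finish is 21 days.
The longest chain containing Manufacture totals 19 days.
Slack of Manufacture = 2 − 0 = 2 days.

2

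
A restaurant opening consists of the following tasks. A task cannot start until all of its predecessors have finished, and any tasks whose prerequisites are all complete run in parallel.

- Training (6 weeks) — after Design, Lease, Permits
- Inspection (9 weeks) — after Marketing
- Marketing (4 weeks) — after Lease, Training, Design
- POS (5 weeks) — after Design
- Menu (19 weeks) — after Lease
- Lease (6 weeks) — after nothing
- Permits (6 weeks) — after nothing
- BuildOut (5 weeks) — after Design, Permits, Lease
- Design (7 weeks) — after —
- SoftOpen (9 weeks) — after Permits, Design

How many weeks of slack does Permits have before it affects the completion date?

Design→Training→Marketing→Inspection = 7+6+4+9 = 26 sets the makespan at 26 weeks.
The longest chain containing Permits totals 25 weeks.
So Permits can slip 7 − 6 = 1 week.

1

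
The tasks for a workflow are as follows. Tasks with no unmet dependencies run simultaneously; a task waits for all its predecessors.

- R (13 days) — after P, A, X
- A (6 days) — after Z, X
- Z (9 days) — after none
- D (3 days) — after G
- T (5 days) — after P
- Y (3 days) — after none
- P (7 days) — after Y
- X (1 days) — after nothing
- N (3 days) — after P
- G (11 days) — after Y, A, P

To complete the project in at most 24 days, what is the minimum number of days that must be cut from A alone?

5

Current finish: 29 days; target: 24.
A is on every critical path, so each day cut from A cuts the finish by one (this holds down to a finish of 24).
Need 29 − 24 = 5 days off A → A becomes 1 day, finish becomes 24.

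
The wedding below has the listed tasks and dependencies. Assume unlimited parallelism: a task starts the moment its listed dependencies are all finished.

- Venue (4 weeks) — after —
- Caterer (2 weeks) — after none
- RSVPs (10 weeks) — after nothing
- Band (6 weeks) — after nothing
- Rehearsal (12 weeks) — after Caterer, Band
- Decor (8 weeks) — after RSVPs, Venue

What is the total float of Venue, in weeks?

Critical path: RSVPs→Decor = 10+8 = 18, so the finish is 18 weeks.
Venue finishes as early as 4 and must finish by 10.
Float = 18 − 12 = 6.

6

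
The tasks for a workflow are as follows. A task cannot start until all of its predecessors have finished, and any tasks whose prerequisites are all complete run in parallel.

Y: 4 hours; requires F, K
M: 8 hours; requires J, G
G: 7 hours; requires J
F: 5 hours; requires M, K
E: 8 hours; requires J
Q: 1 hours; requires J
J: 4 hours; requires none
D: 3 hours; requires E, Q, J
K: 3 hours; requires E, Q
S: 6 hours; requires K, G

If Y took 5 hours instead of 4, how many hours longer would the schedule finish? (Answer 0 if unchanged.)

1

As given, the longest chain is J→G→M→F→Y = 4+7+8+5+4 = 28, so the finish is 28 hours.
Since Y is critical, the +1 change carries straight to that chain (now 29 hours).
The critical path is still J→G→M→F→Y; finish is now 29 hours.
Change in finish: 29 − 28 = +1 hours.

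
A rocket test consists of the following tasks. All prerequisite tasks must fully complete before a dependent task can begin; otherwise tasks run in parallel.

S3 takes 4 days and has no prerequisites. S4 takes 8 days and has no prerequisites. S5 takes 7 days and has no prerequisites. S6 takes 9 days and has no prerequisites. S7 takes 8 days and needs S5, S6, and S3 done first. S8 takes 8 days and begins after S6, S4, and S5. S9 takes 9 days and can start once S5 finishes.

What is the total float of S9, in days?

1

S6→S7 = 9+8 = 17 sets the makespan at 17 days.
Longest path through S9: 16 days (earliest finish 16, latest finish 17).
So S9 can slip 17 − 16 = 1 day.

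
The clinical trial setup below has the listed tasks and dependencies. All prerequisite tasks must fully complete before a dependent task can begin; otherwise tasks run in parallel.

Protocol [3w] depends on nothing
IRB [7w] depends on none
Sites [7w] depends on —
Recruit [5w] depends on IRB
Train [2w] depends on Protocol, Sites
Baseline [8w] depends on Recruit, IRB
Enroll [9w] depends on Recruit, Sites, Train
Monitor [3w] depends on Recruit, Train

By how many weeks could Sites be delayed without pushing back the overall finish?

The longest chain is IRB→Recruit→Enroll = 7+5+9 = 21; overall finish 21 weeks.
Longest path through Sites: 18 weeks (earliest finish 7, latest finish 10).
Float = 21 − 18 = 3.

3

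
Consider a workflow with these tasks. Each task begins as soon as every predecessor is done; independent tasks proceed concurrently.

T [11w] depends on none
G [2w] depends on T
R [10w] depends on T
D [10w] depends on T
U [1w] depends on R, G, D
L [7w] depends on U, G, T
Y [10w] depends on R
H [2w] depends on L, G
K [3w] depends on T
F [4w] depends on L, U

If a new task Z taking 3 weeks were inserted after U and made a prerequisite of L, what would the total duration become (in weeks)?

36

Originally the workflow takes 33 weeks.
With Z inserted, L now waits for max(U, G, T, Z).
New critical path: T→R→U→Z→L→F = 11+10+1+3+7+4 = 36 ⇒ 36 weeks.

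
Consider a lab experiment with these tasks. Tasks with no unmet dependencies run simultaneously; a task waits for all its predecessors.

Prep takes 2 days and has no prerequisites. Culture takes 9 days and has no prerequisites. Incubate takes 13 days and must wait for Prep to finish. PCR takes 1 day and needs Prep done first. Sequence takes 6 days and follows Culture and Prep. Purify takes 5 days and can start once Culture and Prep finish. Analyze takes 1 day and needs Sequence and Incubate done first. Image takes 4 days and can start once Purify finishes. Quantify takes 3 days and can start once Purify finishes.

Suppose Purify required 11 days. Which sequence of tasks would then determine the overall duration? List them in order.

Culture, Purify, Image

The binding path is Culture→Purify→Image = 9+5+4 = 18; finish at 18 days.
Purify lies on that path, so at 11 days the path becomes 24 days.
No other chain overtakes it, so the finish is 24 days.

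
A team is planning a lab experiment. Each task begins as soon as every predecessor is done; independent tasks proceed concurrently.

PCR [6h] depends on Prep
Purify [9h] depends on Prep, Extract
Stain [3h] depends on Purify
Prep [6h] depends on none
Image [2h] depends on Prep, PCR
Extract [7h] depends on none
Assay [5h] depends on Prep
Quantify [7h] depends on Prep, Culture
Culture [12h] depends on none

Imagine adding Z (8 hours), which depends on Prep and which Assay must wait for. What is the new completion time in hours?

Originally the plan takes 19 hours.
With Z inserted, Assay now waits for max(Prep, Z).
New critical path: Prep→Z→Assay = 6+8+5 = 19 ⇒ 19 hours.

19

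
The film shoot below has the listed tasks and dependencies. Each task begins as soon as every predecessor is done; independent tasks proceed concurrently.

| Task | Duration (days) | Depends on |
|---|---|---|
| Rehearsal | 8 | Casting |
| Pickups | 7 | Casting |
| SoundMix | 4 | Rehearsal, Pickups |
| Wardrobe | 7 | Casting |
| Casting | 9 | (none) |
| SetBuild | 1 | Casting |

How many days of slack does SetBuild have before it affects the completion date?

The longest chain is Casting→Rehearsal→SoundMix = 9+8+4 = 21; overall finish 21 days.
The longest chain containing SetBuild totals 10 days.
Float = 21 − 10 = 11.

11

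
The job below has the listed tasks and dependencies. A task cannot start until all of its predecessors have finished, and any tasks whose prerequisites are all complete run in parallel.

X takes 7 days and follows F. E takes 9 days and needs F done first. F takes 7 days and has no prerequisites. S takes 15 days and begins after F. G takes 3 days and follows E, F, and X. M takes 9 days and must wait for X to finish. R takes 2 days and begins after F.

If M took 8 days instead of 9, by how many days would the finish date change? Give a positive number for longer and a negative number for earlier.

-1

Critical path before the change: F→X→M = 7+7+9 = 23 giving 23 days.
M is on the critical path; changing it to 8 makes that path 22 days.
No other chain overtakes it, so the finish is 22 days.
Change in finish: 22 − 23 = -1 days.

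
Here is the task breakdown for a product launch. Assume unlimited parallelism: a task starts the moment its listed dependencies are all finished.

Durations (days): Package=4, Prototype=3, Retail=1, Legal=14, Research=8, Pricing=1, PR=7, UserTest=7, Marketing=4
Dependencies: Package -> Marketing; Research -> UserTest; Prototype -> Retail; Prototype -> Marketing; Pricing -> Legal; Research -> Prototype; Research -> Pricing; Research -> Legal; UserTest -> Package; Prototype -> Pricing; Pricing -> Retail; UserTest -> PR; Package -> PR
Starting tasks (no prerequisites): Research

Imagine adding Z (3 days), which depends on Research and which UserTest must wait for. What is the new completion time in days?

Originally the schedule takes 26 days.
With Z inserted, UserTest now waits for max(Research, Z).
New critical path: Research→Z→UserTest→Package→PR = 8+3+7+4+7 = 29 ⇒ 29 days.

29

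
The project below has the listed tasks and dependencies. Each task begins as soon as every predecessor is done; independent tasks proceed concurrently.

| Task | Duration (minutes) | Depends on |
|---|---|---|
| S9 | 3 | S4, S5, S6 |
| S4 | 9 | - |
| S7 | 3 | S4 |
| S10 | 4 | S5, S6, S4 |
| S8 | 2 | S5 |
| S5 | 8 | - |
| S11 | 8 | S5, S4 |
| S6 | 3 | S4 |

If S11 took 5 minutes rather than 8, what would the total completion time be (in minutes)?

16

Baseline: S4→S11 = 9+8 = 17 → 17 minutes.
Since S11 is critical, the -3 change carries straight to that chain (now 14 minutes).
Now S4→S6→S10 = 9+3+4 = 16 is longest, so the finish becomes 16 minutes.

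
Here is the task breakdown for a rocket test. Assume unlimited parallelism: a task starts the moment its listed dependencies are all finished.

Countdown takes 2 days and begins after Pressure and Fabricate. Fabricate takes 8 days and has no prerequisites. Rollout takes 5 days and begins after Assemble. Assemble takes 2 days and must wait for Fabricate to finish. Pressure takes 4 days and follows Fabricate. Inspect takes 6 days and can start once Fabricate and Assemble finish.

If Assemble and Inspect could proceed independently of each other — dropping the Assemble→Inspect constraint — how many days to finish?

With the dependency in place, Fabricate→Assemble→Inspect = 8+2+6 = 16 sets the finish at 16 days.
Without Assemble→Inspect, Inspect's earliest start moves from 10 to 8.
The longest chain is now Fabricate→Assemble→Rollout = 8+2+5 = 15, so the rocket test takes 15 days.

15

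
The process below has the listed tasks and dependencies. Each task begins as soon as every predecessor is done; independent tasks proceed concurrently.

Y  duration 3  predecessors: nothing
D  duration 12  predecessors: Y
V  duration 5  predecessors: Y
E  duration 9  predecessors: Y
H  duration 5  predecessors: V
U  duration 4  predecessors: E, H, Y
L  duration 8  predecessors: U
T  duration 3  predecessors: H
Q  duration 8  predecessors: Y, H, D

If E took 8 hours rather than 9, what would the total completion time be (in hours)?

25

Actual critical path: Y→V→H→U→L = 3+5+5+4+8 = 25 ⇒ 25 hours.
E has 1 hour of float (longest path through it is 24).
That remains the longest chain; total 25 hours.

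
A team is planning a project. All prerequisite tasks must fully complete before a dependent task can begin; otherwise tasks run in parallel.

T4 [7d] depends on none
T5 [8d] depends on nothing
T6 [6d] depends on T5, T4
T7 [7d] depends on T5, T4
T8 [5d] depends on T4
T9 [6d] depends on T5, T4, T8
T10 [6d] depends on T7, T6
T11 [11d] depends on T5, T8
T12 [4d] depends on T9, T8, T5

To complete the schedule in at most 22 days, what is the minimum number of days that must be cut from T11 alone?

Current finish: 23 days; target: 22.
T11 is on every critical path, so each day cut from T11 cuts the finish by one (this holds down to a finish of 22).
Need 23 − 22 = 1 day off T11 → T11 becomes 10 days, finish becomes 22.

1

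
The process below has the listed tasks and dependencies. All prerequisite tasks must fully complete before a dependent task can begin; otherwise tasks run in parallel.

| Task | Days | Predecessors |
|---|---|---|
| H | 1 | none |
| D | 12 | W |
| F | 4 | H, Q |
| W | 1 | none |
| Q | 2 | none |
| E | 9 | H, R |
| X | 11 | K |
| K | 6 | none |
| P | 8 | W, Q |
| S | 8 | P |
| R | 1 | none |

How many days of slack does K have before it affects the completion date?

1

The longest chain is Q→P→S = 2+8+8 = 18; overall finish 18 days.
The longest chain containing K totals 17 days.
So K can slip 7 − 6 = 1 day.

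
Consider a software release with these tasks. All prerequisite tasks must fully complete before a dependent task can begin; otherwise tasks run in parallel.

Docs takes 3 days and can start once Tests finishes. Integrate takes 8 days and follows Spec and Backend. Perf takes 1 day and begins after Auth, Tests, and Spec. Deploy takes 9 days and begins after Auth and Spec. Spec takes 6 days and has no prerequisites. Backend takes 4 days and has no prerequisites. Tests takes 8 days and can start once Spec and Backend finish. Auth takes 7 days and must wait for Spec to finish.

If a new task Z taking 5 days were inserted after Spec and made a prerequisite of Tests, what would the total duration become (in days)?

Originally the plan takes 22 days.
With Z inserted, Tests now waits for max(Spec, Backend, Z).
New critical path: Spec→Z→Tests→Docs = 6+5+8+3 = 22 ⇒ 22 days.

22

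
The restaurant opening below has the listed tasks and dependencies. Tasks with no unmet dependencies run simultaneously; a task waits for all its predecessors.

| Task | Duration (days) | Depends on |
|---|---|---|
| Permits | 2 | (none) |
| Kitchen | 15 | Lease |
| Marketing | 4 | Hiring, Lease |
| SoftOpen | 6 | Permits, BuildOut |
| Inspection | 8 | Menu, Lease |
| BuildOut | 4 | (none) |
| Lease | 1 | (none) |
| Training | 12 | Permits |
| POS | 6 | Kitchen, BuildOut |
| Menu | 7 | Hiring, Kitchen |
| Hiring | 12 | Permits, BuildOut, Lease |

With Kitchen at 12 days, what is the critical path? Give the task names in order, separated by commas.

BuildOut, Hiring, Menu, Inspection

As given, the longest chain is Lease→Kitchen→Menu→Inspection = 1+15+7+8 = 31, so the finish is 31 days.
Kitchen is on the critical path; changing it to 12 makes that path 28 days.
New critical path: BuildOut→Hiring→Menu→Inspection = 4+12+7+8 = 31 ⇒ 31 days.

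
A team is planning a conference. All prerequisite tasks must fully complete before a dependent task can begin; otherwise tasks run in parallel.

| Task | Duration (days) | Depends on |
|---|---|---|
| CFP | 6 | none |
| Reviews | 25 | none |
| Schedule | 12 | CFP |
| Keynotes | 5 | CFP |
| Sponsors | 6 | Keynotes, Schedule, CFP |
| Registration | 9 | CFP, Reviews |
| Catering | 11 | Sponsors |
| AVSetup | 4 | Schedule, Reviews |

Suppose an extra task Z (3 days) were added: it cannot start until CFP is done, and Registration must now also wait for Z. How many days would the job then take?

Originally the job takes 35 days.
With Z inserted, Registration now waits for max(CFP, Reviews, Z).
New critical path: CFP→Schedule→Sponsors→Catering = 6+12+6+11 = 35 ⇒ 35 days.

35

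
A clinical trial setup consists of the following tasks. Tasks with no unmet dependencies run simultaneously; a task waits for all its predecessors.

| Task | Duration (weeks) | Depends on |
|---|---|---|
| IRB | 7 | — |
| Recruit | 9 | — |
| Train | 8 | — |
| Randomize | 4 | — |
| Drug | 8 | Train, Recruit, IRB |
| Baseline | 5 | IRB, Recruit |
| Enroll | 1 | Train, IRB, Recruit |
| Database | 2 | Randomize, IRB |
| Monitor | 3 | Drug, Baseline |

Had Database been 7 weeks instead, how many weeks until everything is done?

Actual critical path: Recruit→Drug→Monitor = 9+8+3 = 20 ⇒ 20 weeks.
Database is off the critical path — its longest chain is 9 weeks, giving 11 of slack.
No other chain overtakes it, so the finish is 20 weeks.

20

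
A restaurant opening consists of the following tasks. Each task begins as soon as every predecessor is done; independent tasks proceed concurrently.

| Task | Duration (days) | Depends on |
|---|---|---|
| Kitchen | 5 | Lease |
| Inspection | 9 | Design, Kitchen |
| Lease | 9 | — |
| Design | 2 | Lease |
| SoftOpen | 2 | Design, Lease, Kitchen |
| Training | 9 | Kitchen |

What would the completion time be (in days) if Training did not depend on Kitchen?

23

Original critical path: Lease→Kitchen→Training = 9+5+9 = 23 ⇒ 23 days.
Without Kitchen→Training, Training's earliest start moves from 14 to 0.
After: Lease→Kitchen→Inspection = 9+5+9 = 23 → 23 days.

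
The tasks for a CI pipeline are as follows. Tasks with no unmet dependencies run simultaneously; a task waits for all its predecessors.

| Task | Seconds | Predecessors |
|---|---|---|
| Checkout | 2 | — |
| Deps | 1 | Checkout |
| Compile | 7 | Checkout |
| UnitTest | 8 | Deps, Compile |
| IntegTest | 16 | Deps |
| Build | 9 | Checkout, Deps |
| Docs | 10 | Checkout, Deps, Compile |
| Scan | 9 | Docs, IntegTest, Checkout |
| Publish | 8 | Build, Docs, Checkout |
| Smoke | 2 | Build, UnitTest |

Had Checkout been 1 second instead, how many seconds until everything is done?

27

Actual critical path: Checkout→Deps→IntegTest→Scan = 2+1+16+9 = 28 ⇒ 28 seconds.
Checkout is on the critical path; changing it to 1 makes that path 27 seconds.
No other chain overtakes it, so the finish is 27 seconds.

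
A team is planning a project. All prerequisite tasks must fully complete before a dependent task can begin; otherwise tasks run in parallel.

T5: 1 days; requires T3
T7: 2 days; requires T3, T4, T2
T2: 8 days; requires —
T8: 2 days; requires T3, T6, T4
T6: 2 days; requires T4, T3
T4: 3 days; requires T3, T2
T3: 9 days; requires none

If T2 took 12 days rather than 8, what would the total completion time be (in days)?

The binding path is T3→T4→T6→T8 = 9+3+2+2 = 16; finish at 16 days.
The longest path through T2 is only 15 days, so T2 has float 1.
New critical path: T2→T4→T6→T8 = 12+3+2+2 = 19 ⇒ 19 days.

19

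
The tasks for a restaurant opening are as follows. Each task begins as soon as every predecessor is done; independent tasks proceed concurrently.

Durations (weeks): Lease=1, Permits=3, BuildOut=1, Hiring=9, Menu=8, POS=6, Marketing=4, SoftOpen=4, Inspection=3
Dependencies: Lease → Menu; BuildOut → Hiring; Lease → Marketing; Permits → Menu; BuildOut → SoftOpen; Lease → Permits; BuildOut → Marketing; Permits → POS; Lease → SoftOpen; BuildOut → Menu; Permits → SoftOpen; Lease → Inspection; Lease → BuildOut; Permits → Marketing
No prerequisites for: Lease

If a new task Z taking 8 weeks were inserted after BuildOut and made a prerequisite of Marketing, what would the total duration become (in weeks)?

14

Originally the schedule takes 12 weeks.
With Z inserted, Marketing now waits for max(Lease, BuildOut, Permits, Z).
New critical path: Lease→BuildOut→Z→Marketing = 1+1+8+4 = 14 ⇒ 14 weeks.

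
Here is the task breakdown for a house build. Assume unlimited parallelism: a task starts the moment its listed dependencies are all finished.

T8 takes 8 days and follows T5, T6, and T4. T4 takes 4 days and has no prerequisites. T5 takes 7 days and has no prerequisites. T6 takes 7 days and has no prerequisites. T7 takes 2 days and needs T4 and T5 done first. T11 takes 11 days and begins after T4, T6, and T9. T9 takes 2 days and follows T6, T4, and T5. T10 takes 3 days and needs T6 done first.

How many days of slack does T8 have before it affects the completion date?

The longest chain is T5→T9→T11 = 7+2+11 = 20; overall finish 20 days.
T8 finishes as early as 15 and must finish by 20.
Slack of T8 = 12 − 7 = 5 days.

5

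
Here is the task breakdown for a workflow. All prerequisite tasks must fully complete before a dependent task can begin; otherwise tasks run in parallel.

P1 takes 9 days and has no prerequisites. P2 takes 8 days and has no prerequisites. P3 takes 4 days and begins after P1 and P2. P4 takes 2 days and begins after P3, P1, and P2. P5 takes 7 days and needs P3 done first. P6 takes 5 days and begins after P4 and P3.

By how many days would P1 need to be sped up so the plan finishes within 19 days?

Current finish: 20 days; target: 19.
P1 is on every critical path, so each day cut from P1 cuts the finish by one (this holds down to a finish of 19).
Need 20 − 19 = 1 day off P1 → P1 becomes 8 days, finish becomes 19.

1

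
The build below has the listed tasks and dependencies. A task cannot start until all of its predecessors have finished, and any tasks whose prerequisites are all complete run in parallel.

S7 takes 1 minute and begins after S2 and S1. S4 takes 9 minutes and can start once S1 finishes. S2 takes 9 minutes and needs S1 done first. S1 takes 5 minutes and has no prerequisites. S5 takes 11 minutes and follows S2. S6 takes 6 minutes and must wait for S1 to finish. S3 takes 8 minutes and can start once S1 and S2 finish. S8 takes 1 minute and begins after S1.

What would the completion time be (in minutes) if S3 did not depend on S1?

25

With the dependency in place, S1→S2→S5 = 5+9+11 = 25 sets the finish at 25 minutes.
Dropping S1→S3 doesn't change S3's earliest start (14); another predecessor still binds.
After: S1→S2→S5 = 5+9+11 = 25 → 25 minutes.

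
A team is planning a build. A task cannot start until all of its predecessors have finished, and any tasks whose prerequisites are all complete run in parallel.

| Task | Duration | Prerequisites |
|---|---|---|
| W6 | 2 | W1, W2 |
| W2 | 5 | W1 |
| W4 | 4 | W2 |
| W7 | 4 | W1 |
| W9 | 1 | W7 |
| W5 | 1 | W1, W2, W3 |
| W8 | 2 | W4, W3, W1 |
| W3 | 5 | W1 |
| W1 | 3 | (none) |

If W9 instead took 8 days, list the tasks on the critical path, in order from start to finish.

Baseline: W1→W2→W4→W8 = 3+5+4+2 = 14 → 14 days.
W9 has 6 days of float (longest path through it is 8).
New critical path: W1→W7→W9 = 3+4+8 = 15 ⇒ 15 days.

W1, W7, W9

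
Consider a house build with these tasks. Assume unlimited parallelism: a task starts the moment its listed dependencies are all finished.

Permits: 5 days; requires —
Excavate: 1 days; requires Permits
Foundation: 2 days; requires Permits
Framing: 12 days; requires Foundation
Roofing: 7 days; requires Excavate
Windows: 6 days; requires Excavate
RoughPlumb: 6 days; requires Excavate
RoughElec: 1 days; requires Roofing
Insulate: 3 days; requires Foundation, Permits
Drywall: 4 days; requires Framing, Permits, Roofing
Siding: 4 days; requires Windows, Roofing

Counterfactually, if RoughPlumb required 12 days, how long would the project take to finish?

As given, the longest chain is Permits→Foundation→Framing→Drywall = 5+2+12+4 = 23, so the finish is 23 days.
The longest path through RoughPlumb is only 12 days, so RoughPlumb has float 11.
That remains the longest chain; total 23 days.

23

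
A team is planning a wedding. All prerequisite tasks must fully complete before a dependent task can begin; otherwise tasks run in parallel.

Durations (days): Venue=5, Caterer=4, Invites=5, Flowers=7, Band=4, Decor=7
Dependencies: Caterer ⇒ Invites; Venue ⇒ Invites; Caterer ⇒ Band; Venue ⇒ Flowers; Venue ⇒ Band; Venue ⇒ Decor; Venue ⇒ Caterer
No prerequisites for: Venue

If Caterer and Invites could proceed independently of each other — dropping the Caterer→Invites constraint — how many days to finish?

13

Before: longest chain Venue→Caterer→Invites = 5+4+5 = 14, finish 14.
Without Caterer→Invites, Invites's earliest start moves from 9 to 5.
After: Venue→Caterer→Band = 5+4+4 = 13 → 13 days.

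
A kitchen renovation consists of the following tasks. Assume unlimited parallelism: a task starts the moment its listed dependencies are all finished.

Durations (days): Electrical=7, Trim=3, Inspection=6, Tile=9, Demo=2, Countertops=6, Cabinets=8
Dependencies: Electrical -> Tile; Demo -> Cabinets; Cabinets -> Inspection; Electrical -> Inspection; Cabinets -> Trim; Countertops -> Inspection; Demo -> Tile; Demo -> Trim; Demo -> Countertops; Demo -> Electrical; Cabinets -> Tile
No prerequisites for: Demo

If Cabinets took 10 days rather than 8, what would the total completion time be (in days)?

Critical path before the change: Demo→Cabinets→Tile = 2+8+9 = 19 giving 19 days.
Since Cabinets is critical, the +2 change carries straight to that chain (now 21 days).
That remains the longest chain; total 21 days.

21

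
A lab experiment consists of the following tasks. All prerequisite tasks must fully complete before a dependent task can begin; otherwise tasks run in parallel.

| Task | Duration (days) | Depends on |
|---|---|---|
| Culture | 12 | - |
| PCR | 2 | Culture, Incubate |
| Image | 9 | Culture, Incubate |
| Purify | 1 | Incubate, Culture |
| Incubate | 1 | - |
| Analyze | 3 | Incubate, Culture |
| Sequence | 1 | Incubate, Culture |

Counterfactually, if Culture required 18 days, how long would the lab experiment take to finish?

Actual critical path: Culture→Image = 12+9 = 21 ⇒ 21 days.
Since Culture is critical, the +6 change carries straight to that chain (now 27 days).
No other chain overtakes it, so the finish is 27 days.

27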